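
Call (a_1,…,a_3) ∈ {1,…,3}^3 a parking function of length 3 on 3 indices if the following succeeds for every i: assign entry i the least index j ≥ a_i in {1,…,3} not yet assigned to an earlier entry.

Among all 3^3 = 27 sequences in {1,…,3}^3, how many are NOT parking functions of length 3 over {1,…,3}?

|PF| = (3−3+1)·(3+1)^(3−1) = 1·16 = 16 (Konheim–Weiss)
Example (3,3,3) → sorted (3,3,3): b_1=3>1, not a PF.
3^3 − 16 = 27 − 16 = 11

11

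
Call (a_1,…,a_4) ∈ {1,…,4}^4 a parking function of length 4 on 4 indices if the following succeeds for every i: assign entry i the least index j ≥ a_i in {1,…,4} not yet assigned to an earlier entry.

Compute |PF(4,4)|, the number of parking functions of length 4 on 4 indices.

125

|PF| = (5−4)·5^(4−1) = 1·125 = 125 (Konheim–Weiss)
Check (1,2,1,3) → sorted (1,1,2,3): b_i ≤ i ∀i, a PF.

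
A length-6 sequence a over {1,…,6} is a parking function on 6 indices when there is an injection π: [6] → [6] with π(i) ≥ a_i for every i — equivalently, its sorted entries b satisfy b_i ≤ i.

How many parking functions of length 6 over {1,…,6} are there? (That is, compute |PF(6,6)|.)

16807

#PF = 1·7^5 = 1×16807 = 16807
Check (2,2,1,5,3,3) → sorted (1,2,2,3,3,5): b_i ≤ i ∀i, a PF.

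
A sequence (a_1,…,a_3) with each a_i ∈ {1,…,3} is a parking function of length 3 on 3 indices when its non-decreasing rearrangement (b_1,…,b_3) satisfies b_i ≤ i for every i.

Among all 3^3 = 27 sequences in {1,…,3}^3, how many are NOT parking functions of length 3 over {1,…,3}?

#PF = (4−3)·4^(3−1) = 1 · 16 = 16 [KW]
E.g. (2,2,3) → sorted (2,2,3): b_1=2>1, not a PF.
3^3 − 16 = 27 − 16 = 11

11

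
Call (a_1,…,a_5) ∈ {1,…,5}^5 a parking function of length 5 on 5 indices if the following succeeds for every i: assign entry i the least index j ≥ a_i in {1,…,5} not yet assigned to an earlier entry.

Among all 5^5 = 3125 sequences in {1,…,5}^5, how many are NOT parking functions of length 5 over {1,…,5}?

1829

|PF(5,5)| = 1·6^4 = 1·1296 = 1296
Check (5,5,2,2,2) → sorted (2,2,2,5,5): b_1=2>1, not a PF.
So 3125 − 1296 = 1829 fail.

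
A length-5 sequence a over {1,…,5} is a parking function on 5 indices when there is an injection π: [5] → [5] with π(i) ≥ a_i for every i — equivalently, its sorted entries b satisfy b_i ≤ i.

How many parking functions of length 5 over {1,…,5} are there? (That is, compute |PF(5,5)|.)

1296

|PF| = (5+1−5)·(5+1)^{5−1} = 1×1296 = 1296 [KW]
E.g. (1,4,1,1,3) → sorted (1,1,1,3,4): b_i ≤ i ∀i, a PF.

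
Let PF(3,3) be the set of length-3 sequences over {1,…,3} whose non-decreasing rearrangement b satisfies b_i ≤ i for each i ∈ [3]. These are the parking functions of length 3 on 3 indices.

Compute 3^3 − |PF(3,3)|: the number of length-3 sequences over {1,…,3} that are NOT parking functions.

#PF = (4−3)·4^(3−1) = 1×16 = 16 [KW]
Example (3,2,3) → sorted (2,3,3): b_1=2>1, not a PF.
3^3 − 16 = 27 − 16 = 11

11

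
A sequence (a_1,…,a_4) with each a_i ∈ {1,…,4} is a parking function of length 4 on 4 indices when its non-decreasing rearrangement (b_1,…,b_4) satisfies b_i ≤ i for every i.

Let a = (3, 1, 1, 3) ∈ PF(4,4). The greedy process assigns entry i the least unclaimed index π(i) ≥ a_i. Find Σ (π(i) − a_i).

2

Σπ(i) = 1+…+4 = 10; Σa = 3+1+1+3 = 8; disp = 10−8 = 2.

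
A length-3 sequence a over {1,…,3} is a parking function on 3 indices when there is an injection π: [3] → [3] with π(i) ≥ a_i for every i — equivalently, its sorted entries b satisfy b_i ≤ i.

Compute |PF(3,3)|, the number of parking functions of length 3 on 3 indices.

16

|PF(3,3)| = (3+1−3)·(3+1)^{3−1} = 1·16 = 16 (Pollak)
Example (1,3,2) → sorted (1,2,3): b_i ≤ i ∀i, a PF.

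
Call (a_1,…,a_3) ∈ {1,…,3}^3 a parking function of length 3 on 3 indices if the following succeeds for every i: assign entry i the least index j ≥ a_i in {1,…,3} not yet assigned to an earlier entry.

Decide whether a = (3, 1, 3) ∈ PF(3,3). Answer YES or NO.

NO

Rearranged: b = (1, 3, 3).
  b_1=1 ≤ 1
  b_2=3 > 2
  fails at i=2 ⇒ NO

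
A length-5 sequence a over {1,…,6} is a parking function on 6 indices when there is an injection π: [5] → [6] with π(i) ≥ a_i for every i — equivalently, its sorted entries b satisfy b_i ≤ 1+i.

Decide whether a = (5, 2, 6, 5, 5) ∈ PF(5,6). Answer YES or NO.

Sorted: b = (2, 5, 5, 5, 6).
  b_1=2 ≤ 2
  b_2=5 > 3
  fails at i=2 ⇒ NO

NO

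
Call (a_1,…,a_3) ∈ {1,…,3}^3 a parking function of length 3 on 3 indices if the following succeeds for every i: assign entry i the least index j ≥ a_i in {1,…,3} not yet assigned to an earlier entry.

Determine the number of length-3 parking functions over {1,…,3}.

|PF| = (3−3+1)·(3+1)^(3−1) = 1×16 = 16 [KW]
E.g. (1,2,3) → sorted (1,2,3): b_i ≤ i ∀i, a PF.

16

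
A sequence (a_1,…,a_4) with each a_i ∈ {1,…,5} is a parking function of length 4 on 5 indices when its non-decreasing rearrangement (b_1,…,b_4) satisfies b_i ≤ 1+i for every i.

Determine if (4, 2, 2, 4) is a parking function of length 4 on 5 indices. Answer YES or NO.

Rearranged: b = (2, 2, 4, 4).
  b_1=2 ≤ 2
  b_2=2 ≤ 3
  b_3=4 ≤ 4
  b_4=4 ≤ 5
All bounds hold ⇒ YES

YES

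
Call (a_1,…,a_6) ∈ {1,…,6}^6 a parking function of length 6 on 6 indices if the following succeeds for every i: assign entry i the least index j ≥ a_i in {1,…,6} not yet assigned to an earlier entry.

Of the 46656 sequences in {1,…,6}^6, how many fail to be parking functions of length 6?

#PF = (6+1−6)·(6+1)^{6−1} = 1×16807 = 16807 (Konheim–Weiss)
One tuple (5,5,2,2,6,6) → sorted (2,2,5,5,6,6): b_1=2>1, not a PF.
Total 46656; non-PF = 46656−16807 = 29849

29849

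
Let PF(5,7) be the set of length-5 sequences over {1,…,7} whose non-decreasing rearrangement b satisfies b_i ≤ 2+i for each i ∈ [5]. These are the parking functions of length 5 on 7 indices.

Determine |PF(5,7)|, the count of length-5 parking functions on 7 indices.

12288

Count = (7+1−5)·(7+1)^{5−1} = 3 · 4096 = 12288 (Konheim–Weiss)
Example (4,5,1,3,1) → sorted (1,1,3,4,5): b_i ≤ 2+i ∀i, a PF.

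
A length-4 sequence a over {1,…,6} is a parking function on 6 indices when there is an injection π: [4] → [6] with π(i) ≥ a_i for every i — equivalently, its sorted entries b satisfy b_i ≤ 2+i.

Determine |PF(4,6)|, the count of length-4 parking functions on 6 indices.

#PF = (6−4+1)·(6+1)^(4−1) = 3 · 343 = 1029 (Pollak)
E.g. (4,1,2,3) → sorted (1,2,3,4): b_i ≤ 2+i ∀i, a PF.

1029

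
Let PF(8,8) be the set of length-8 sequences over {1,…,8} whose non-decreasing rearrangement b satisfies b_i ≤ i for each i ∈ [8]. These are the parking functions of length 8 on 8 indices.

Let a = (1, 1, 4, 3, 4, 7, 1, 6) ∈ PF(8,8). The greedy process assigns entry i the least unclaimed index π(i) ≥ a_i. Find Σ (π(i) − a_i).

Σπ(i) = 1+…+8 = 36; Σa = 1+1+4+3+4+7+1+6 = 27; disp = 36−27 = 9.

9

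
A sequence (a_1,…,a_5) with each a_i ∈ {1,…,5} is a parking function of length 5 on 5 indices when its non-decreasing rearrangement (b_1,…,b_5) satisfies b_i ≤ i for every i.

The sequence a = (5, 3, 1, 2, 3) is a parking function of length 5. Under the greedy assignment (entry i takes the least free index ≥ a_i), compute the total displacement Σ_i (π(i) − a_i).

Σπ(i) = 1+…+5 = 15; Σa = 5+3+1+2+3 = 14; disp = 15−14 = 1.

1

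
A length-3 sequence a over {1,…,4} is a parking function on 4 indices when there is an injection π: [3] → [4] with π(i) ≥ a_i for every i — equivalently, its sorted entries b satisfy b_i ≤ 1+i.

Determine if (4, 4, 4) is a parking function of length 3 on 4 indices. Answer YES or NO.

NO

Order a: b = (4, 4, 4).
  b_1=4 > 2
  fails at i=1 ⇒ NO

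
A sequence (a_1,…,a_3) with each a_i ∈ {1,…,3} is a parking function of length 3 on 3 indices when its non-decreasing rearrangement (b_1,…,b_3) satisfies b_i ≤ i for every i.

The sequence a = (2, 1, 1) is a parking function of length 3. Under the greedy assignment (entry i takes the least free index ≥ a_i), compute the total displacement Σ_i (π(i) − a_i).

2

Σπ(i) = 1+…+3 = 6; Σa = 2+1+1 = 4; disp = 6−4 = 2.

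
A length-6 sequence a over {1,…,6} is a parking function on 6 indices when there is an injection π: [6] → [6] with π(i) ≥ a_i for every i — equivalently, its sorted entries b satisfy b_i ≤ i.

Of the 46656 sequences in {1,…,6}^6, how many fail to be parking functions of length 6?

29849

|PF| = 1·7^5 = 1×16807 = 16807
Example (6,6,4,2,4,6) → sorted (2,4,4,6,6,6): b_1=2>1, not a PF.
So 46656 − 16807 = 29849 fail.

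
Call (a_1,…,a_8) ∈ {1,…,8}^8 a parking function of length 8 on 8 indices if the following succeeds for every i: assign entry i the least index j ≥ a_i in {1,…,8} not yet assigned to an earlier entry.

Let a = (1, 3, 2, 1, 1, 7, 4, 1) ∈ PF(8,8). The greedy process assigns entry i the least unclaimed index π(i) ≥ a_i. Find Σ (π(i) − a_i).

16

Σπ = 36 ({1..8} each once); Σa = 1+3+2+1+1+7+4+1 = 20; disp = 36−20 = 16.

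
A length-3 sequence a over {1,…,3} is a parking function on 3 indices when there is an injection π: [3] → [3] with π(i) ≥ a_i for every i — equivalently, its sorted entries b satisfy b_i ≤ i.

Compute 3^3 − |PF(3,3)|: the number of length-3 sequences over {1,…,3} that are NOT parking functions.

11

|PF| = (4−3)·4^(3−1) = 1 · 16 = 16 [KW]
Check (3,3,1) → sorted (1,3,3): b_2=3>2, not a PF.
3^3 − 16 = 27 − 16 = 11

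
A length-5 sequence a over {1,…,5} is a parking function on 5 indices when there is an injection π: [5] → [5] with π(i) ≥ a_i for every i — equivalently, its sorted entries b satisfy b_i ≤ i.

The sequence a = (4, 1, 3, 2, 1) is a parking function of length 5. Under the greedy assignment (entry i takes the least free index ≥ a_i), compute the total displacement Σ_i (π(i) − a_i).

4

Σπ = 5·6/2 = 15 (π permutes [5]); Σa = 4+1+3+2+1 = 11; disp = 15−11 = 4.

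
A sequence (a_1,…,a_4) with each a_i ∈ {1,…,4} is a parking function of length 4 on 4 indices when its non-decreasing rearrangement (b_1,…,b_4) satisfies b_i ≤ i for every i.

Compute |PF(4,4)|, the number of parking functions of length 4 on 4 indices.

|PF(4,4)| = (4+1−4)·(4+1)^{4−1} = 1·125 = 125 (Pollak)
Check (2,3,2,1) → sorted (1,2,2,3): b_i ≤ i ∀i, a PF.

125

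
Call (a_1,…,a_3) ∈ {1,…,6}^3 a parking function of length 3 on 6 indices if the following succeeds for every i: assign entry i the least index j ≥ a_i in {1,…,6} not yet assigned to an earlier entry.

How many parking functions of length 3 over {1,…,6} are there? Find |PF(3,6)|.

|PF| = (6+1−3)·(6+1)^{3−1} = 4×49 = 196
E.g. (5,5,4) → sorted (4,5,5): b_i ≤ 3+i ∀i, a PF.

196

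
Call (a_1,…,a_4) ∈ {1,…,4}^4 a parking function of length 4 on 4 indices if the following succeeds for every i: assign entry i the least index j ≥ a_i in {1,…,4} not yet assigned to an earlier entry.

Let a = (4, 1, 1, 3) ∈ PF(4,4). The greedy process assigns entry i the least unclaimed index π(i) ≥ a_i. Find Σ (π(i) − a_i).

1

Σπ = 4·5/2 = 10 (π permutes [4]); Σa = 4+1+1+3 = 9; disp = 10−9 = 1.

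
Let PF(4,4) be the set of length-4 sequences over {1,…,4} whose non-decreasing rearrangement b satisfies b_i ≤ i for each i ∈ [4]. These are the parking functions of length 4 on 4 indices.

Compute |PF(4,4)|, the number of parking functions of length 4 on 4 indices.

#PF = 1·5^3 = 1·125 = 125 [KW]
Check (3,2,3,1) → sorted (1,2,3,3): b_i ≤ i ∀i, a PF.

125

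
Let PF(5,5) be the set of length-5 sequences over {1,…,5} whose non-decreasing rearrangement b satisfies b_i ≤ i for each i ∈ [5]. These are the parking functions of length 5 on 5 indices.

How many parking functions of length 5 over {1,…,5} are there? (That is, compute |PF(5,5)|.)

Count = (5+1−5)·(5+1)^{5−1} = 1 · 1296 = 1296 [KW]
Example (1,3,1,3,2) → sorted (1,1,2,3,3): b_i ≤ i ∀i, a PF.

1296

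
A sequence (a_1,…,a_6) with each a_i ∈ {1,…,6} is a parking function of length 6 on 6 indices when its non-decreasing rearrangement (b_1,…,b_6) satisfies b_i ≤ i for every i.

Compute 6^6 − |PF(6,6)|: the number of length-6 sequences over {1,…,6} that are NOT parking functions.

29849

#PF = 1·7^5 = 1 · 16807 = 16807
Check (5,6,4,4,4,6) → sorted (4,4,4,5,6,6): b_1=4>1, not a PF.
So 46656 − 16807 = 29849 fail.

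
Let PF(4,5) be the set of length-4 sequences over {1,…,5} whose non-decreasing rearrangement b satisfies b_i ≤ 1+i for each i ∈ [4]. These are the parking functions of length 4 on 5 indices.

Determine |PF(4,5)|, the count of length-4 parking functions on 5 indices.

|PF(4,5)| = (5−4+1)·(5+1)^(4−1) = 2×216 = 432 (Konheim–Weiss)
One tuple (3,2,4,4) → sorted (2,3,4,4): b_i ≤ 1+i ∀i, a PF.

432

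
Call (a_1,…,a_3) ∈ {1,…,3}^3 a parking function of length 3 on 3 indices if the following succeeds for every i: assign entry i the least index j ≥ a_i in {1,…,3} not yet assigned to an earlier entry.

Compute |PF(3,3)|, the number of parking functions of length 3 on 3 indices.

#PF = (3+1−3)·(3+1)^{3−1} = 1·16 = 16 (Pollak)
E.g. (2,2,1) → sorted (1,2,2): b_i ≤ i ∀i, a PF.

16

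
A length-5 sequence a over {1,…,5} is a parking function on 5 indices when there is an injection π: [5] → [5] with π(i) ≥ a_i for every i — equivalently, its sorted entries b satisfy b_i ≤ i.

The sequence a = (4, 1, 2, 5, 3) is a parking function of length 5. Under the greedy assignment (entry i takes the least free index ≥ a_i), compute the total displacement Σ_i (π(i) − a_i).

Σπ = 15 ({1..5} each once); Σa = 4+1+2+5+3 = 15; disp = 15−15 = 0.

0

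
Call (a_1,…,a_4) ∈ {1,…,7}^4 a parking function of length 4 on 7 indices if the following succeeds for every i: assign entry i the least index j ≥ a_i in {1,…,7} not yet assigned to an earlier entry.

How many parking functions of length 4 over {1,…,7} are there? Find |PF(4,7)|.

#PF = (7+1−4)·(7+1)^{4−1} = 4×512 = 2048 (Konheim–Weiss)
One tuple (6,1,3,3) → sorted (1,3,3,6): b_i ≤ 3+i ∀i, a PF.

2048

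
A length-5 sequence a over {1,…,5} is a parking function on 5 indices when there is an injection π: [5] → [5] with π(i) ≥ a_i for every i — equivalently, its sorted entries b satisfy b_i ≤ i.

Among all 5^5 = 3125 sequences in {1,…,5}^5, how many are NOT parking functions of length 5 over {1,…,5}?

Count = (5−5+1)·(5+1)^(5−1) = 1 · 1296 = 1296 (Konheim–Weiss)
E.g. (4,4,4,5,3) → sorted (3,4,4,4,5): b_1=3>1, not a PF.
5^5 − 1296 = 3125 − 1296 = 1829

1829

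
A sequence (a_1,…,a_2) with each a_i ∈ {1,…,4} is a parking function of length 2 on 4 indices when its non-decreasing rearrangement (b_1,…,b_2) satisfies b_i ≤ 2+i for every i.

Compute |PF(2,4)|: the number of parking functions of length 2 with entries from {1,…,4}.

15

|PF| = (4+1−2)·(4+1)^{2−1} = 3·5 = 15 (Konheim–Weiss)
E.g. (3,1) → sorted (1,3): b_i ≤ 2+i ∀i, a PF.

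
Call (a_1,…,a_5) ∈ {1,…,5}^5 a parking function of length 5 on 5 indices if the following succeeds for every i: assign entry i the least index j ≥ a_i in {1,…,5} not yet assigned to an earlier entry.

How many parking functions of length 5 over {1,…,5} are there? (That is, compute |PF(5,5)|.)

1296

#PF = (5−5+1)·(5+1)^(5−1) = 1×1296 = 1296
Example (2,4,4,1,1) → sorted (1,1,2,4,4): b_i ≤ i ∀i, a PF.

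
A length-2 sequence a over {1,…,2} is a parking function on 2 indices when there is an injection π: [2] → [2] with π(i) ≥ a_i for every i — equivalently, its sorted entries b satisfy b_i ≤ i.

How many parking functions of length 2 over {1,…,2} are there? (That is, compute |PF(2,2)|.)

|PF(2,2)| = 1·3^1 = 1 · 3 = 3 (Konheim–Weiss)
Example (1,1) → sorted (1,1): b_i ≤ i ∀i, a PF.

3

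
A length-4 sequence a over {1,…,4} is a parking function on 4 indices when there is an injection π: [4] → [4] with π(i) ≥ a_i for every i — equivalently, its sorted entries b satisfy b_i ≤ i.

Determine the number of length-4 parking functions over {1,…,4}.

|PF(4,4)| = (4−4+1)·(4+1)^(4−1) = 1×125 = 125
Example (3,1,1,1) → sorted (1,1,1,3): b_i ≤ i ∀i, a PF.

125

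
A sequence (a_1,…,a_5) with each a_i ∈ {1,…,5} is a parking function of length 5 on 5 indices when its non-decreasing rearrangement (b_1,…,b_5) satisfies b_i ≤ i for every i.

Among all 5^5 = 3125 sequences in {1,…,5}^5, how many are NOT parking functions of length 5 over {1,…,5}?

1829

|PF(5,5)| = (5−5+1)·(5+1)^(5−1) = 1·1296 = 1296 (Konheim–Weiss)
Example (5,4,3,5,3) → sorted (3,3,4,5,5): b_1=3>1, not a PF.
Total 3125; non-PF = 3125−1296 = 1829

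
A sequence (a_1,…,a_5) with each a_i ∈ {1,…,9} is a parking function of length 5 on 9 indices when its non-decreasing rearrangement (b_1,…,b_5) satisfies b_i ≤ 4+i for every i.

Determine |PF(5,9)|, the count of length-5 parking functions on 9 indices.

|PF| = 5·10^4 = 5·10000 = 50000 (Konheim–Weiss)
Example (5,8,9,5,5) → sorted (5,5,5,8,9): b_i ≤ 4+i ∀i, a PF.

50000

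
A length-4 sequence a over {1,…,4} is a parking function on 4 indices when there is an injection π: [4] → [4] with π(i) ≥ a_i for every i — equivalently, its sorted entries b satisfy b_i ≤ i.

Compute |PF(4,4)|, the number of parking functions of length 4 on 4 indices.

|PF(4,4)| = (4+1−4)·(4+1)^{4−1} = 1 · 125 = 125 (Pollak)
Check (4,3,2,1) → sorted (1,2,3,4): b_i ≤ i ∀i, a PF.

125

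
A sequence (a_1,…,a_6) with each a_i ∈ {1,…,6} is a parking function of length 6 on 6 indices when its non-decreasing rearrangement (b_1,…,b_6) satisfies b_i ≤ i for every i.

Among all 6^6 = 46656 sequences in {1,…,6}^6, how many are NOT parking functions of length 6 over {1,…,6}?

29849

Count = (6−6+1)·(6+1)^(6−1) = 1 · 16807 = 16807 [KW]
Example (6,5,3,4,4,6) → sorted (3,4,4,5,6,6): b_1=3>1, not a PF.
So 46656 − 16807 = 29849 fail.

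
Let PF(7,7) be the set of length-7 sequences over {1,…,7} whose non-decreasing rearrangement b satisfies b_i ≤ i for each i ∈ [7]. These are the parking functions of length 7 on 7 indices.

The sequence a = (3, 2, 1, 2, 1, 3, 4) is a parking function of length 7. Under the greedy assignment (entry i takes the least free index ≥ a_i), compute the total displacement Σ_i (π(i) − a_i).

12

Σπ = 7·8/2 = 28 (π permutes [7]); Σa = 3+2+1+2+1+3+4 = 16; disp = 28−16 = 12.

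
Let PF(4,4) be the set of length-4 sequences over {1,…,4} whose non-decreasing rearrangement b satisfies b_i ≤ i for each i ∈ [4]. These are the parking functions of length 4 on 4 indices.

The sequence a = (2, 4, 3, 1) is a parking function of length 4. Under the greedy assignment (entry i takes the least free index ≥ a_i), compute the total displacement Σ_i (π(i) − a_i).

0

Σπ = 4·5/2 = 10 (π permutes [4]); Σa = 2+4+3+1 = 10; disp = 10−10 = 0.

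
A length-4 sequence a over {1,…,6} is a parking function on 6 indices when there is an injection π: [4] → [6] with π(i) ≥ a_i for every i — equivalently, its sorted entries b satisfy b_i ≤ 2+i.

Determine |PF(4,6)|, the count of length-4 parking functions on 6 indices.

1029

Count = (7−4)·7^(4−1) = 3·343 = 1029
Example (4,4,3,4) → sorted (3,4,4,4): b_i ≤ 2+i ∀i, a PF.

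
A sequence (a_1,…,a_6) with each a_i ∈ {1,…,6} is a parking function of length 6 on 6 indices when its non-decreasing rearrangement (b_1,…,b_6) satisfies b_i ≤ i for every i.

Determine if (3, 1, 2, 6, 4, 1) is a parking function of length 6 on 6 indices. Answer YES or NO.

YES

Sorted: b = (1, 1, 2, 3, 4, 6).
  b_1=1 ≤ 1
  b_2=1 ≤ 2
  b_3=2 ≤ 3
  b_4=3 ≤ 4
  b_5=4 ≤ 5
  b_6=6 ≤ 6
All bounds hold ⇒ YES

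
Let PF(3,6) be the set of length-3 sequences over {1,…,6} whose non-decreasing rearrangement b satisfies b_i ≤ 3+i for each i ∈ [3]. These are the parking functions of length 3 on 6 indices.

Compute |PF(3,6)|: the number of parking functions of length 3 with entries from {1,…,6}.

196

|PF| = 4·7^2 = 4×49 = 196
Check (5,4,5) → sorted (4,5,5): b_i ≤ 3+i ∀i, a PF.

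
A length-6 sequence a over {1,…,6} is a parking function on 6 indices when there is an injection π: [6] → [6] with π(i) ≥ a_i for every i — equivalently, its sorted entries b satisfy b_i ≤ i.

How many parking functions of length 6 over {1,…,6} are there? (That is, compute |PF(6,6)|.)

Count = 1·7^5 = 1×16807 = 16807
Check (2,1,5,1,2,2) → sorted (1,1,2,2,2,5): b_i ≤ i ∀i, a PF.

16807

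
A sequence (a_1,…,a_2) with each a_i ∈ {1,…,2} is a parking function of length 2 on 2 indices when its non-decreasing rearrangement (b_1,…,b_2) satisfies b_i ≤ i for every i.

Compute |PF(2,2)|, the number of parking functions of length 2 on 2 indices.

3

Count = (2+1−2)·(2+1)^{2−1} = 1 · 3 = 3 (Pollak)
One tuple (2,1) → sorted (1,2): b_i ≤ i ∀i, a PF.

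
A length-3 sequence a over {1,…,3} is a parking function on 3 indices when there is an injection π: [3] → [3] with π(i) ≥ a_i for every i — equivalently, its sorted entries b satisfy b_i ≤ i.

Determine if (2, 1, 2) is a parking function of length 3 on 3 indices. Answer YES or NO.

Order a: b = (1, 2, 2).
  b_1=1 ≤ 1
  b_2=2 ≤ 2
  b_3=2 ≤ 3
All bounds hold ⇒ YES

YES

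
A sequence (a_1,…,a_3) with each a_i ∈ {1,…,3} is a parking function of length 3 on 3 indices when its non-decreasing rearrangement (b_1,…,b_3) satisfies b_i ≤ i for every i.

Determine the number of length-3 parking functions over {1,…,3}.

Count = (4−3)·4^(3−1) = 1 · 16 = 16 [KW]
Check (1,1,3) → sorted (1,1,3): b_i ≤ i ∀i, a PF.

16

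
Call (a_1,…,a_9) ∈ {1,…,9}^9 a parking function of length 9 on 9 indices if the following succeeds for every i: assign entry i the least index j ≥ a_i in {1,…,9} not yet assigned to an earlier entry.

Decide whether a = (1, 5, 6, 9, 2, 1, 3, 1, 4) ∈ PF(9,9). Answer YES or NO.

YES

Rearranged: b = (1, 1, 1, 2, 3, 4, 5, 6, 9).
  b_1=1 ≤ 1
  b_2=1 ≤ 2
  b_3=1 ≤ 3
  b_4=2 ≤ 4
  b_5=3 ≤ 5
  b_6=4 ≤ 6
  b_7=5 ≤ 7
  b_8=6 ≤ 8
  b_9=9 ≤ 9
All bounds hold ⇒ YES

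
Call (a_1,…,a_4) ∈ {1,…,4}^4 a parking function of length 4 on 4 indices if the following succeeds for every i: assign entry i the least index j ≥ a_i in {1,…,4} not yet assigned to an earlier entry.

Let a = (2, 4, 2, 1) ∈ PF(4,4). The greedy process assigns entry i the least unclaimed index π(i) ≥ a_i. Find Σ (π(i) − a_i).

Σπ = 10 ({1..4} each once); Σa = 2+4+2+1 = 9; disp = 10−9 = 1.

1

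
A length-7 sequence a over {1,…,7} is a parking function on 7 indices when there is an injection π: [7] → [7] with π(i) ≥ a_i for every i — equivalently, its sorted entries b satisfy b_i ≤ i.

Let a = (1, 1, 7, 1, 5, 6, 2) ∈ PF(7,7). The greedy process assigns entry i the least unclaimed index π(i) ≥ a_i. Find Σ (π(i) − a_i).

5

Σπ(i) = 1+…+7 = 28; Σa = 1+1+7+1+5+6+2 = 23; disp = 28−23 = 5.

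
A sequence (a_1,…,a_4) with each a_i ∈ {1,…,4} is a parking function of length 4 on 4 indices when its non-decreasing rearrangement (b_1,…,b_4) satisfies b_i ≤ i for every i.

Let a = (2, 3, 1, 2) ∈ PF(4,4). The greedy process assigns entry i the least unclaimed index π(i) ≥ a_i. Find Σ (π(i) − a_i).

Σπ = 4·5/2 = 10 (π permutes [4]); Σa = 2+3+1+2 = 8; disp = 10−8 = 2.

2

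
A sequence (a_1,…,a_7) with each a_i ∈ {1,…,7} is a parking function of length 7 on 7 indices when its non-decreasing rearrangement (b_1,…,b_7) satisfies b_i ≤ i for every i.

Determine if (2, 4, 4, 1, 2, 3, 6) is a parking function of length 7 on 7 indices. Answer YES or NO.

Rearranged: b = (1, 2, 2, 3, 4, 4, 6).
  b_1=1 ≤ 1
  b_2=2 ≤ 2
  b_3=2 ≤ 3
  b_4=3 ≤ 4
  b_5=4 ≤ 5
  b_6=4 ≤ 6
  b_7=6 ≤ 7
All bounds hold ⇒ YES

YES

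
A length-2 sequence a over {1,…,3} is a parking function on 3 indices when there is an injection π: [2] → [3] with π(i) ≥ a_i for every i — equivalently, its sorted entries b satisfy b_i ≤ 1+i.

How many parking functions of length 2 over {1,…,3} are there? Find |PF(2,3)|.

8

Count = 2·4^1 = 2 · 4 = 8 (Pollak)
Example (2,1) → sorted (1,2): b_i ≤ 1+i ∀i, a PF.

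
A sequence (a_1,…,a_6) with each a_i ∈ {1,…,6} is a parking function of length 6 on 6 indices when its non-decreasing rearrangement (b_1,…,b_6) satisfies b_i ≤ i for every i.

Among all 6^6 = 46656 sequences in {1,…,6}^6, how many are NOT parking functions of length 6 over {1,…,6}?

29849

|PF| = (7−6)·7^(6−1) = 1 · 16807 = 16807 (Konheim–Weiss)
Check (6,5,6,3,5,3) → sorted (3,3,5,5,6,6): b_1=3>1, not a PF.
6^6 − 16807 = 46656 − 16807 = 29849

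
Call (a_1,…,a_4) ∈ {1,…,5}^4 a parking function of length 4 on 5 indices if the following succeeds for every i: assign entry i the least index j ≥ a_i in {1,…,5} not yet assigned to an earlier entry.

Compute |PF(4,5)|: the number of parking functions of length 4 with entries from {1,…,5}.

Count = (5+1−4)·(5+1)^{4−1} = 2×216 = 432 (Pollak)
Example (2,5,1,4) → sorted (1,2,4,5): b_i ≤ 1+i ∀i, a PF.

432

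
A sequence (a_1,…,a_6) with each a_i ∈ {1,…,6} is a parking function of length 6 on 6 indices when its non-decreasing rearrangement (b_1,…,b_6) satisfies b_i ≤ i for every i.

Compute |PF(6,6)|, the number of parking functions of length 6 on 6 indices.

16807

|PF| = (6−6+1)·(6+1)^(6−1) = 1×16807 = 16807 (Konheim–Weiss)
One tuple (2,1,1,1,3,2) → sorted (1,1,1,2,2,3): b_i ≤ i ∀i, a PF.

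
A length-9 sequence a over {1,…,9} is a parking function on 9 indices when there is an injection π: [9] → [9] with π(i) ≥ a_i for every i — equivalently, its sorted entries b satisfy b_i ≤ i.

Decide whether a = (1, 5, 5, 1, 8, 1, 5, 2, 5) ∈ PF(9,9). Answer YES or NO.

YES

Rearranged: b = (1, 1, 1, 2, 5, 5, 5, 5, 8).
  b_1=1 ≤ 1
  b_2=1 ≤ 2
  b_3=1 ≤ 3
  b_4=2 ≤ 4
  b_5=5 ≤ 5
  b_6=5 ≤ 6
  b_7=5 ≤ 7
  b_8=5 ≤ 8
  b_9=8 ≤ 9
All bounds hold ⇒ YES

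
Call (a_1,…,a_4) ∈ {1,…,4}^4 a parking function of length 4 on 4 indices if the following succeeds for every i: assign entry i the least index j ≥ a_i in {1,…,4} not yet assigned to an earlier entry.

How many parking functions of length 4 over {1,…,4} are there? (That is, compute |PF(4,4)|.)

125

Count = (4−4+1)·(4+1)^(4−1) = 1 · 125 = 125 (Konheim–Weiss)
One tuple (1,2,3,3) → sorted (1,2,3,3): b_i ≤ i ∀i, a PF.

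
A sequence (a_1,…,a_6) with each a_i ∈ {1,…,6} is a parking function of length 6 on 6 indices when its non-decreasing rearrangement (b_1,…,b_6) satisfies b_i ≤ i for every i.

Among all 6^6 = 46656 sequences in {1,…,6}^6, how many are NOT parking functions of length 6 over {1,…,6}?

|PF(6,6)| = (6−6+1)·(6+1)^(6−1) = 1 · 16807 = 16807 (Konheim–Weiss)
Example (5,5,4,5,4,6) → sorted (4,4,5,5,5,6): b_1=4>1, not a PF.
So 46656 − 16807 = 29849 fail.

29849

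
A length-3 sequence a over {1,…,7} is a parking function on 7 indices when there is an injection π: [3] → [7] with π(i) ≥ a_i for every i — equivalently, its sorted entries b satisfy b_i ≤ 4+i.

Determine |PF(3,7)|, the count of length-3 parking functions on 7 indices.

320

|PF(3,7)| = (7−3+1)·(7+1)^(3−1) = 5 · 64 = 320 (Konheim–Weiss)
Example (3,7,3) → sorted (3,3,7): b_i ≤ 4+i ∀i, a PF.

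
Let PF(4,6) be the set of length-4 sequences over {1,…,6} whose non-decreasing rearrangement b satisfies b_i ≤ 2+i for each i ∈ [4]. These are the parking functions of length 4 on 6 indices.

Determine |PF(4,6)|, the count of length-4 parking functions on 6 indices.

1029

|PF(4,6)| = (6+1−4)·(6+1)^{4−1} = 3 · 343 = 1029 (Pollak)
Example (3,2,3,2) → sorted (2,2,3,3): b_i ≤ 2+i ∀i, a PF.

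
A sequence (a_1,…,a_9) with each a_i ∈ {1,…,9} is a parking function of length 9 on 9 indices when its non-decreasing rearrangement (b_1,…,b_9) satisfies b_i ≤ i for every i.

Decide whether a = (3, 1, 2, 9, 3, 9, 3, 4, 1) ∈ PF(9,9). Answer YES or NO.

NO

Rearranged: b = (1, 1, 2, 3, 3, 3, 4, 9, 9).
  b_1=1 ≤ 1
  b_2=1 ≤ 2
  b_3=2 ≤ 3
  b_4=3 ≤ 4
  b_5=3 ≤ 5
  b_6=3 ≤ 6
  b_7=4 ≤ 7
  b_8=9 > 8
  fails at i=8 ⇒ NO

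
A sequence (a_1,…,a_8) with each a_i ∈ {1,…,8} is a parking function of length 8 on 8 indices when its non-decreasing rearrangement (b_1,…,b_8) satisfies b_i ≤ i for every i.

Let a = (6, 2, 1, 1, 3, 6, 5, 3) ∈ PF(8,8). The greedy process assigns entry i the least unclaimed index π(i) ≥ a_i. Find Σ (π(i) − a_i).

9

Σπ = 36 ({1..8} each once); Σa = 6+2+1+1+3+6+5+3 = 27; disp = 36−27 = 9.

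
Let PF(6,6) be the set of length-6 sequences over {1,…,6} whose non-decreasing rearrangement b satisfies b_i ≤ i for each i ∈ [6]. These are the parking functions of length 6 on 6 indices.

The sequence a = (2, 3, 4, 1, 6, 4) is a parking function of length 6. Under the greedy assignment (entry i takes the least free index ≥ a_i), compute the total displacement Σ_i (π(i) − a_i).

1

Σπ = 6·7/2 = 21 (π permutes [6]); Σa = 2+3+4+1+6+4 = 20; disp = 21−20 = 1.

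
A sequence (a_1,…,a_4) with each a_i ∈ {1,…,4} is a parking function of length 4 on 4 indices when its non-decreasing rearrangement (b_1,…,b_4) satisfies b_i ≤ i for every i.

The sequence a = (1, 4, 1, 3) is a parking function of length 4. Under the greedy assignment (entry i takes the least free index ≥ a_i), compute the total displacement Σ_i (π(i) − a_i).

Σπ(i) = 1+…+4 = 10; Σa = 1+4+1+3 = 9; disp = 10−9 = 1.

1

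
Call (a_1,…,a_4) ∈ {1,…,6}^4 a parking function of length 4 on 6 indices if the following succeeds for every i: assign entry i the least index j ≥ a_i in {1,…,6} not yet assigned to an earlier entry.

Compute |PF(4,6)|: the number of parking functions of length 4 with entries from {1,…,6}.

1029

|PF(4,6)| = 3·7^3 = 3·343 = 1029
Check (3,3,6,2) → sorted (2,3,3,6): b_i ≤ 2+i ∀i, a PF.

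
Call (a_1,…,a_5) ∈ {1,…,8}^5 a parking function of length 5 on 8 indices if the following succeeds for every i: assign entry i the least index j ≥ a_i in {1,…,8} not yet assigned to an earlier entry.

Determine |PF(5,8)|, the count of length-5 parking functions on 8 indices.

26244

|PF(5,8)| = (8+1−5)·(8+1)^{5−1} = 4×6561 = 26244 (Pollak)
E.g. (5,1,4,3,5) → sorted (1,3,4,5,5): b_i ≤ 3+i ∀i, a PF.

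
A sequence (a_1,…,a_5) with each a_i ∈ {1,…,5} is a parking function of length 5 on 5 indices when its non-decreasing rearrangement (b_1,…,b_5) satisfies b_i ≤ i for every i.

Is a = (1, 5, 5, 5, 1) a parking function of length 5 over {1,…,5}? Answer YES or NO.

Rearranged: b = (1, 1, 5, 5, 5).
  b_1=1 ≤ 1
  b_2=1 ≤ 2
  b_3=5 > 3
  fails at i=3 ⇒ NO

NO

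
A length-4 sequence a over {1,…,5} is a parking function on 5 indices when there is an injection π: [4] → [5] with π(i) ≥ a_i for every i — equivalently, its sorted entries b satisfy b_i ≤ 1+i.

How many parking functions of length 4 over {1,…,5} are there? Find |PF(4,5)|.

|PF| = (5+1−4)·(5+1)^{4−1} = 2 · 216 = 432
E.g. (3,3,2,4) → sorted (2,3,3,4): b_i ≤ 1+i ∀i, a PF.

432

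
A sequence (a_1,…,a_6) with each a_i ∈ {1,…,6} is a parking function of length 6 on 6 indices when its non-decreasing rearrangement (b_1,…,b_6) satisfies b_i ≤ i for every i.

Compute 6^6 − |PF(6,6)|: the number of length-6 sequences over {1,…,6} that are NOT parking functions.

29849

|PF| = (6−6+1)·(6+1)^(6−1) = 1 · 16807 = 16807 (Pollak)
Example (4,2,6,2,4,6) → sorted (2,2,4,4,6,6): b_1=2>1, not a PF.
Total 46656; non-PF = 46656−16807 = 29849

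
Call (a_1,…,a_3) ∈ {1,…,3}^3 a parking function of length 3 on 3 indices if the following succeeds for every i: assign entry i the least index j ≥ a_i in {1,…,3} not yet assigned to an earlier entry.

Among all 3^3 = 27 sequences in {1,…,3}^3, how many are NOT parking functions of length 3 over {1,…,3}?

#PF = 1·4^2 = 1×16 = 16
Check (3,2,3) → sorted (2,3,3): b_1=2>1, not a PF.
3^3 − 16 = 27 − 16 = 11

11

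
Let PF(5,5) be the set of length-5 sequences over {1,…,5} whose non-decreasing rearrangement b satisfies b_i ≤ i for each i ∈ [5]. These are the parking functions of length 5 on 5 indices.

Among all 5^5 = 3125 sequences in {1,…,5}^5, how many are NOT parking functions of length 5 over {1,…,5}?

1829

|PF(5,5)| = (5−5+1)·(5+1)^(5−1) = 1 · 1296 = 1296 (Pollak)
Example (4,5,2,5,1) → sorted (1,2,4,5,5): b_3=4>3, not a PF.
5^5 − 1296 = 3125 − 1296 = 1829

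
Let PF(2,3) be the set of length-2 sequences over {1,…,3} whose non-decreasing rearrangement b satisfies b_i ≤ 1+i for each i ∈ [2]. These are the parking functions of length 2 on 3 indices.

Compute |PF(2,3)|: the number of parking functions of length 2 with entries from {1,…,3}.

#PF = (3+1−2)·(3+1)^{2−1} = 2·4 = 8 (Konheim–Weiss)
Check (2,1) → sorted (1,2): b_i ≤ 1+i ∀i, a PF.

8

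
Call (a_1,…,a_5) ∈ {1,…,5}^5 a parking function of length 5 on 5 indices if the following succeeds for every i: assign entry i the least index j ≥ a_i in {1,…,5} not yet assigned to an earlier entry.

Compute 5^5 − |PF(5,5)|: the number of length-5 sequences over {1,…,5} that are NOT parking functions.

1829

|PF(5,5)| = (6−5)·6^(5−1) = 1×1296 = 1296
E.g. (5,1,1,5,1) → sorted (1,1,1,5,5): b_4=5>4, not a PF.
So 3125 − 1296 = 1829 fail.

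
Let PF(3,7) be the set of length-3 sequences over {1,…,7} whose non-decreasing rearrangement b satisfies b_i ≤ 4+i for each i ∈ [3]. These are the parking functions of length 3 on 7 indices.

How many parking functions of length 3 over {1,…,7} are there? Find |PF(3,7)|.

320

Count = 5·8^2 = 5 · 64 = 320 (Pollak)
One tuple (1,1,4) → sorted (1,1,4): b_i ≤ 4+i ∀i, a PF.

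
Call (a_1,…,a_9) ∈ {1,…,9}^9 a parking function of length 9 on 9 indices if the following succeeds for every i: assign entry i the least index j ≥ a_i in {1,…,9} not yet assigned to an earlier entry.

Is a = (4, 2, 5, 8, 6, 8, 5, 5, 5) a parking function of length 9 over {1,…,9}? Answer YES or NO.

NO

Order a: b = (2, 4, 5, 5, 5, 5, 6, 8, 8).
  b_1=2 > 1
  fails at i=1 ⇒ NO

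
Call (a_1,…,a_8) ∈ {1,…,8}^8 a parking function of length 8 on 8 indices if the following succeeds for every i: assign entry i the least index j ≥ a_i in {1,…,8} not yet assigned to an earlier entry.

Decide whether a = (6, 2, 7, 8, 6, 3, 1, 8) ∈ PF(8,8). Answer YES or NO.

Rearranged: b = (1, 2, 3, 6, 6, 7, 8, 8).
  b_1=1 ≤ 1
  b_2=2 ≤ 2
  b_3=3 ≤ 3
  b_4=6 > 4
  fails at i=4 ⇒ NO

NO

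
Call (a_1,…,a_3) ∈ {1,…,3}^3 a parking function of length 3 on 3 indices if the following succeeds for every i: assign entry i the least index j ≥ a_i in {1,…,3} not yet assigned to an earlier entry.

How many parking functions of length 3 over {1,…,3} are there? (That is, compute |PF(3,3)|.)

Count = (3+1−3)·(3+1)^{3−1} = 1 · 16 = 16 (Konheim–Weiss)
Check (2,2,1) → sorted (1,2,2): b_i ≤ i ∀i, a PF.

16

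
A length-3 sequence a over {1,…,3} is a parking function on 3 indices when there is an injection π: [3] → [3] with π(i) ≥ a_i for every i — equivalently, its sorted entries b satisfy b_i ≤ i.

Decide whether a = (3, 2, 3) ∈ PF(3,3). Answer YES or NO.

NO

Rearranged: b = (2, 3, 3).
  b_1=2 > 1
  fails at i=1 ⇒ NO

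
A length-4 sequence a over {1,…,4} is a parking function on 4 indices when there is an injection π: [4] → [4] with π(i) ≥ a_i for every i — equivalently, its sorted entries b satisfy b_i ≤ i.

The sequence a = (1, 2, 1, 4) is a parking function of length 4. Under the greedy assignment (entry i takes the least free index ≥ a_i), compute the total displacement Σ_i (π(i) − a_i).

Σπ(i) = 1+…+4 = 10; Σa = 1+2+1+4 = 8; disp = 10−8 = 2.

2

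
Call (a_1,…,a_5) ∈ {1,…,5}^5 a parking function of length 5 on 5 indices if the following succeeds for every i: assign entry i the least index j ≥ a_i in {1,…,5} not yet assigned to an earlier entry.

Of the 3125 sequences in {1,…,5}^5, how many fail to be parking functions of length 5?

1829

Count = (5+1−5)·(5+1)^{5−1} = 1 · 1296 = 1296
One tuple (5,5,4,5,1) → sorted (1,4,5,5,5): b_2=4>2, not a PF.
5^5 − 1296 = 3125 − 1296 = 1829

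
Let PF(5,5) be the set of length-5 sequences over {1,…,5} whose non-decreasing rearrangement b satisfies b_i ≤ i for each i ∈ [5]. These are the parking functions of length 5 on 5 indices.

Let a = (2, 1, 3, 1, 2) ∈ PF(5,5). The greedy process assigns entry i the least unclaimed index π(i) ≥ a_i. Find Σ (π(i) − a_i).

6

Σπ = 15 ({1..5} each once); Σa = 2+1+3+1+2 = 9; disp = 15−9 = 6.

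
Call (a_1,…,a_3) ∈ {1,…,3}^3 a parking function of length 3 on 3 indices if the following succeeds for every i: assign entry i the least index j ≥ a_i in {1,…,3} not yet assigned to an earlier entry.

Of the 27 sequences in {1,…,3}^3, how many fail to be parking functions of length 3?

|PF(3,3)| = (4−3)·4^(3−1) = 1 · 16 = 16 [KW]
E.g. (3,1,3) → sorted (1,3,3): b_2=3>2, not a PF.
3^3 − 16 = 27 − 16 = 11

11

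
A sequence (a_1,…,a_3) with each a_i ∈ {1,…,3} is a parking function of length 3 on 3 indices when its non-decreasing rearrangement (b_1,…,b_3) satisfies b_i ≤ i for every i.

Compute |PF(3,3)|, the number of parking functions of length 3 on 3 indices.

#PF = 1·4^2 = 1×16 = 16 (Konheim–Weiss)
Check (3,1,2) → sorted (1,2,3): b_i ≤ i ∀i, a PF.

16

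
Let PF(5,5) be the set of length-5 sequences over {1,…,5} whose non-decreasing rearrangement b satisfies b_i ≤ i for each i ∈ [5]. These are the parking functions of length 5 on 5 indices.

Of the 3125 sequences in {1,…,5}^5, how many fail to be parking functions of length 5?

|PF(5,5)| = (5−5+1)·(5+1)^(5−1) = 1 · 1296 = 1296
Check (5,5,3,3,4) → sorted (3,3,4,5,5): b_1=3>1, not a PF.
Total 3125; non-PF = 3125−1296 = 1829

1829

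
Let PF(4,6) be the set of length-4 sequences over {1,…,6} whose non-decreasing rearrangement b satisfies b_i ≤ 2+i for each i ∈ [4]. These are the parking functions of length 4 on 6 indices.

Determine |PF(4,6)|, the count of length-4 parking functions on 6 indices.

1029

#PF = (6+1−4)·(6+1)^{4−1} = 3×343 = 1029 [KW]
Example (6,1,3,5) → sorted (1,3,5,6): b_i ≤ 2+i ∀i, a PF.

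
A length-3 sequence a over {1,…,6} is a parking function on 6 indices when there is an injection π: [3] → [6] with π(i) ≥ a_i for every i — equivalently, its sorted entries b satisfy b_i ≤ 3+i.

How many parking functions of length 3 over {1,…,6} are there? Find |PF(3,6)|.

196

#PF = 4·7^2 = 4·49 = 196 [KW]
Example (5,5,3) → sorted (3,5,5): b_i ≤ 3+i ∀i, a PF.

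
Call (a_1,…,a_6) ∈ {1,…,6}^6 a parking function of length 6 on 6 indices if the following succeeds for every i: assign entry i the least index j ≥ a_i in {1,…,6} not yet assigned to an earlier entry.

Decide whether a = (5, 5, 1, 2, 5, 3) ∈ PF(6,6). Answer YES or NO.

Rearranged: b = (1, 2, 3, 5, 5, 5).
  b_1=1 ≤ 1
  b_2=2 ≤ 2
  b_3=3 ≤ 3
  b_4=5 > 4
  fails at i=4 ⇒ NO

NO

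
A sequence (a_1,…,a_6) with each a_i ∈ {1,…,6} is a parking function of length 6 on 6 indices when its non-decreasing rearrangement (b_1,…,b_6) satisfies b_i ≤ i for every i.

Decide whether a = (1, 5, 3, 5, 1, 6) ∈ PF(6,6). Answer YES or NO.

NO

Sorted: b = (1, 1, 3, 5, 5, 6).
  b_1=1 ≤ 1
  b_2=1 ≤ 2
  b_3=3 ≤ 3
  b_4=5 > 4
  fails at i=4 ⇒ NO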